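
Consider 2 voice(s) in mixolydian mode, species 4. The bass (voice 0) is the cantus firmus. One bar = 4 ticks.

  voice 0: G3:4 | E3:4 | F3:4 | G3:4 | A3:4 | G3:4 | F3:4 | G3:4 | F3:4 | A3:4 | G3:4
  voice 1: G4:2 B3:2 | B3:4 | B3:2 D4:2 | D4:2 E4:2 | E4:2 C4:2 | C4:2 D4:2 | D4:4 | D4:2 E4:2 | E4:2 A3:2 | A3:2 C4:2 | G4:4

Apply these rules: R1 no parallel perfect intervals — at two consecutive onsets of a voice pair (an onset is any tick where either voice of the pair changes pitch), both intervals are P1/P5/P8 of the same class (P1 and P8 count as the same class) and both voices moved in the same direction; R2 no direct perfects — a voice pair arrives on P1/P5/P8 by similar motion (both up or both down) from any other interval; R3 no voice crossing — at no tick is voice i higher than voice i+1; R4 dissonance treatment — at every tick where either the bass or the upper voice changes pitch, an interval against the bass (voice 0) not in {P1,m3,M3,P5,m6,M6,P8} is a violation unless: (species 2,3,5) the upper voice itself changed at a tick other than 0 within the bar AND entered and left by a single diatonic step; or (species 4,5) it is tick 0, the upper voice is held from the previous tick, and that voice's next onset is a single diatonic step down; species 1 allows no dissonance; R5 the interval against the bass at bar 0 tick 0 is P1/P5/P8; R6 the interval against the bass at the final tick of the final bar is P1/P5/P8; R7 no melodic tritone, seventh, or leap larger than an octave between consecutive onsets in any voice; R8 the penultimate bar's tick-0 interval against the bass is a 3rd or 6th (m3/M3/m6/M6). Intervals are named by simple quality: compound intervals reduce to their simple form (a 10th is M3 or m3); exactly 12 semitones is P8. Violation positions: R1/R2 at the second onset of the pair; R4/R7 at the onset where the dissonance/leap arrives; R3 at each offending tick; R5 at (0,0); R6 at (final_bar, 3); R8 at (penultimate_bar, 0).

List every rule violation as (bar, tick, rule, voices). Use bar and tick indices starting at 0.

(2, 0, R4, (0, 1))
(5, 0, R4, (0, 1))
(8, 0, R4, (0, 1))
(9, 0, R8, (0, 1))

bar 0: v0=G3 v1=G4 downbeat P8
bar 1: v0=E3 v1=B3 downbeat P5
bar 2: v0=F3 v1=B3 downbeat TT
bar 3: v0=G3 v1=D4 downbeat P5
bar 4: v0=A3 v1=E4 downbeat P5
bar 5: v0=G3 v1=C4 downbeat P4
bar 6: v0=F3 v1=D4 downbeat M6
bar 7: v0=G3 v1=D4 downbeat P5
bar 8: v0=F3 v1=E4 downbeat M7
bar 9: v0=A3 v1=A3 downbeat P1
bar 10: v0=G3 v1=G4 downbeat P8
  -> R4 @ bar 2 tick 0 v(0, 1): F3/B3 TT untreated
  -> R4 @ bar 5 tick 0 v(0, 1): G3/C4 P4 untreated
  -> R4 @ bar 8 tick 0 v(0, 1): F3/E4 M7 untreated
  -> R8 @ bar 9 tick 0 v(0, 1): penult P1 not 3rd/6th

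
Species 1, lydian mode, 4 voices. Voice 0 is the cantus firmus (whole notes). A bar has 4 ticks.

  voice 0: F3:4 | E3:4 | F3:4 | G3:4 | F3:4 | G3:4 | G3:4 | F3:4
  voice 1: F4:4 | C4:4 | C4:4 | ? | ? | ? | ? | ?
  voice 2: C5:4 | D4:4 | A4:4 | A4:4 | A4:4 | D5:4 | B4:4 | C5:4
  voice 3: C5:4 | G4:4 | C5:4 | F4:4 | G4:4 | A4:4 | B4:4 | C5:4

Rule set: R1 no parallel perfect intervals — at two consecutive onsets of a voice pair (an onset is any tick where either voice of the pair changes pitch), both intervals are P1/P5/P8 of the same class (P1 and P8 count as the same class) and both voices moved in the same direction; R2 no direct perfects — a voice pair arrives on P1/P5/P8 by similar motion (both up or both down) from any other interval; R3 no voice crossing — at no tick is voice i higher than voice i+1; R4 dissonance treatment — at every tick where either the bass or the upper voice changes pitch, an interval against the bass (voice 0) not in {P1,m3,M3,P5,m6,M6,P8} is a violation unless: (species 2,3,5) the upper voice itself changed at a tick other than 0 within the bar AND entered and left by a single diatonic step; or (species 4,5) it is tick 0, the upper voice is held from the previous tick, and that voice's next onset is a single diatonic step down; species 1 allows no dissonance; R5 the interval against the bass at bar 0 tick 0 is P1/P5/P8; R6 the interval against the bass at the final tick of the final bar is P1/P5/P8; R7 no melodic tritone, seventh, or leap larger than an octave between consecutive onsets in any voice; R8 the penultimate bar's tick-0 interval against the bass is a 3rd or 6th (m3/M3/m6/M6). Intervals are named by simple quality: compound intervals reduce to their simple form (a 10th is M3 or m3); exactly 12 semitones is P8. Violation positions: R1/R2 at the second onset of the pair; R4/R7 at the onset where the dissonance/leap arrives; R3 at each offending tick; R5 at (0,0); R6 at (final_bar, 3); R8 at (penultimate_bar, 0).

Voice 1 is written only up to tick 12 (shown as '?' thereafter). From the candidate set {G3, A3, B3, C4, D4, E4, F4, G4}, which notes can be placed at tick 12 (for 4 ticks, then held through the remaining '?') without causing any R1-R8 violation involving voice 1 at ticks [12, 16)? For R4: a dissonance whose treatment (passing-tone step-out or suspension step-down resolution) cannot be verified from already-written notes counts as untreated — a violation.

G3: legal
A3: violates R4
B3: legal
C4: violates R4
D4: violates R1
E4: legal
F4: violates R4
G4: violates R2

{B3, E4, G3}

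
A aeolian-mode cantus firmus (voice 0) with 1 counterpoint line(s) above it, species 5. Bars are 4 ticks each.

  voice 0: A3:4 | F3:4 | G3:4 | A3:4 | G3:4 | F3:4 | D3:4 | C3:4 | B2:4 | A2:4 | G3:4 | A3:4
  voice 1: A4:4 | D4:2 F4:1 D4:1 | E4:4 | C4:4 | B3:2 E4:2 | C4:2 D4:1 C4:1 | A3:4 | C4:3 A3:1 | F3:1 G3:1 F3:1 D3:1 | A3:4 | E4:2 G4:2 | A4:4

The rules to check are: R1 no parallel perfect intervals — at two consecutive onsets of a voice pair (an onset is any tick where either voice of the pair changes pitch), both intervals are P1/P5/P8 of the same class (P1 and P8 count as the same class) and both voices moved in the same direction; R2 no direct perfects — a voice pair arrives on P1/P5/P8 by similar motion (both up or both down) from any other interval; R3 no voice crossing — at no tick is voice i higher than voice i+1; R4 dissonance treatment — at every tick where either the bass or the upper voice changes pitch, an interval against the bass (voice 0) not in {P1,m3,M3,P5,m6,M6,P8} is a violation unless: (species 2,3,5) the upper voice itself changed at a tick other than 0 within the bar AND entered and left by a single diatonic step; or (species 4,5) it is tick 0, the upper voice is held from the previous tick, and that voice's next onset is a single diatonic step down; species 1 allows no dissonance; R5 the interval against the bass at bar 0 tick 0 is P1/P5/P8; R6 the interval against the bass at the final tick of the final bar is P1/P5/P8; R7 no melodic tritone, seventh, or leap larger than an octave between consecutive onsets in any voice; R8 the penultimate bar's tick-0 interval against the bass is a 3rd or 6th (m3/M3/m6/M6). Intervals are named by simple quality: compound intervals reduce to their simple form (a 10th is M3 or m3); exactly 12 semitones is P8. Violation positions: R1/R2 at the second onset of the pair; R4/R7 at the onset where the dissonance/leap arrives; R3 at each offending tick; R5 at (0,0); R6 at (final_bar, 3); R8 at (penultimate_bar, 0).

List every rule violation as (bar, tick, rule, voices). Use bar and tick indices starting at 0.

(5, 0, R2, (0, 1))
(6, 0, R1, (0, 1))
(8, 0, R4, (0, 1))
(8, 2, R4, (0, 1))
(10, 0, R7, (0,))
(11, 0, R1, (0, 1))

bar 0: v0=A3 v1=A4 downbeat P8
bar 1: v0=F3 v1=D4 downbeat M6
bar 2: v0=G3 v1=E4 downbeat M6
bar 3: v0=A3 v1=C4 downbeat m3
bar 4: v0=G3 v1=B3 downbeat M3
bar 5: v0=F3 v1=C4 downbeat P5
bar 6: v0=D3 v1=A3 downbeat P5
bar 7: v0=C3 v1=C4 downbeat P8
bar 8: v0=B2 v1=F3 downbeat TT
bar 9: v0=A2 v1=A3 downbeat P8
bar 10: v0=G3 v1=E4 downbeat M6
bar 11: v0=A3 v1=A4 downbeat P8
  -> R2 @ bar 5 tick 0 v(0, 1): G3/E4 M6 -> F3/C4 P5 similar
  -> R1 @ bar 6 tick 0 v(0, 1): F3/C4 P5 -> D3/A3 P5 similar
  -> R4 @ bar 8 tick 0 v(0, 1): B2/F3 TT untreated
  -> R4 @ bar 8 tick 2 v(0, 1): B2/F3 TT untreated
  -> R7 @ bar 10 tick 0 v(0,): A2->G3 leap 10st
  -> R1 @ bar 11 tick 0 v(0, 1): G3/G4 P8 -> A3/A4 P8 similar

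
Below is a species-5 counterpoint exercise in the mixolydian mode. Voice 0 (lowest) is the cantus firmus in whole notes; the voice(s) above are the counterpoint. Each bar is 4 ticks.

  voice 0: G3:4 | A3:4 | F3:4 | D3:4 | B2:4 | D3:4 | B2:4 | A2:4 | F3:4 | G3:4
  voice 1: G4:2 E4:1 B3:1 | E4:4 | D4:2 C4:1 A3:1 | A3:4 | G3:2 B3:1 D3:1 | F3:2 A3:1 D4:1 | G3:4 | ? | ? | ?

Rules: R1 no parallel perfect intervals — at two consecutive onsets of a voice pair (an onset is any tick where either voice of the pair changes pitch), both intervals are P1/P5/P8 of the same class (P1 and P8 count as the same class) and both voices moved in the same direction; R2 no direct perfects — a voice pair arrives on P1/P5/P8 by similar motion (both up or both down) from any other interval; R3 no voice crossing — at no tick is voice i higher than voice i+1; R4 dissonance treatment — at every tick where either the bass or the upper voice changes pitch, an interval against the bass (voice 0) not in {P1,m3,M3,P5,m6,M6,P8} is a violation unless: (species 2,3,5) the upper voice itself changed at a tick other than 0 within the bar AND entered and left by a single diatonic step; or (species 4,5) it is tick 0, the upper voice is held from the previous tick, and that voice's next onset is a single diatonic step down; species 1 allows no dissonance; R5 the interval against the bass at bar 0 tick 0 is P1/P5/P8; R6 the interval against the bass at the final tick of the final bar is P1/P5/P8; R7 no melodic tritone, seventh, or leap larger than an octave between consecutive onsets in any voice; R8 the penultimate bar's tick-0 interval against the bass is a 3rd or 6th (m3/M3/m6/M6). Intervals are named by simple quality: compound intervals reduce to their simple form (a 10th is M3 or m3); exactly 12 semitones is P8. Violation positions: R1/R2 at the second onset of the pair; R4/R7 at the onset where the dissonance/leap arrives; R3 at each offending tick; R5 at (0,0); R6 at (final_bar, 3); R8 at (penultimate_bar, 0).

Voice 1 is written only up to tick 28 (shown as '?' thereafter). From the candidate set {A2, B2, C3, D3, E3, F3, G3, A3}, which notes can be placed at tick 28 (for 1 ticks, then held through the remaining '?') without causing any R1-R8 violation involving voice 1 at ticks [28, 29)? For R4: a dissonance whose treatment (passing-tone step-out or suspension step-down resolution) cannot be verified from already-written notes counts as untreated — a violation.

A2: violates R2,R7
B2: violates R4
C3: legal
D3: violates R4
E3: violates R2
F3: legal
G3: violates R4
A3: legal

{A3, C3, F3}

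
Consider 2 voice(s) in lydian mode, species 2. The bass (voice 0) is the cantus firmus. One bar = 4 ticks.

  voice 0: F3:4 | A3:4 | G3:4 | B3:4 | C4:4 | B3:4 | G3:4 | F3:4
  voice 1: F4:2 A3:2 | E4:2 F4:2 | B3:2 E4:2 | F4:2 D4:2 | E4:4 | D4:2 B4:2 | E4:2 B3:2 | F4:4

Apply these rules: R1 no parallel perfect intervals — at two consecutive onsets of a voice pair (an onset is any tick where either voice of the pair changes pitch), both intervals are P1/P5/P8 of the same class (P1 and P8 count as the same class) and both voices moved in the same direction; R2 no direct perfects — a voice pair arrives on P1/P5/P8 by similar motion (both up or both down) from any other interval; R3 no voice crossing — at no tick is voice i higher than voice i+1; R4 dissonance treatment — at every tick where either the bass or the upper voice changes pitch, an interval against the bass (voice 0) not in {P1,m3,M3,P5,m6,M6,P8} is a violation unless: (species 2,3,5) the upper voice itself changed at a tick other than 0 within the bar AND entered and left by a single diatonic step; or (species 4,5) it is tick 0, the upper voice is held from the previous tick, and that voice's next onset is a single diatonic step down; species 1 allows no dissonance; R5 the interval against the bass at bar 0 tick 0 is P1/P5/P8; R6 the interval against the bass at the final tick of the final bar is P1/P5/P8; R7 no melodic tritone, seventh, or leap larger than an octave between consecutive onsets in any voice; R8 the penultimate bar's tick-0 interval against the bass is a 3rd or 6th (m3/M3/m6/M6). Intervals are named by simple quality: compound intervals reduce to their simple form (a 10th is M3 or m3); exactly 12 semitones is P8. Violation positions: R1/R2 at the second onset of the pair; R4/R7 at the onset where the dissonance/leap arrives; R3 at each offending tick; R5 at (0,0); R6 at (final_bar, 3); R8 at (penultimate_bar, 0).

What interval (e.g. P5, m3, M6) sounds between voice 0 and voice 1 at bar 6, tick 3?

voice 0=G3 voice 1=B3 -> M3

M3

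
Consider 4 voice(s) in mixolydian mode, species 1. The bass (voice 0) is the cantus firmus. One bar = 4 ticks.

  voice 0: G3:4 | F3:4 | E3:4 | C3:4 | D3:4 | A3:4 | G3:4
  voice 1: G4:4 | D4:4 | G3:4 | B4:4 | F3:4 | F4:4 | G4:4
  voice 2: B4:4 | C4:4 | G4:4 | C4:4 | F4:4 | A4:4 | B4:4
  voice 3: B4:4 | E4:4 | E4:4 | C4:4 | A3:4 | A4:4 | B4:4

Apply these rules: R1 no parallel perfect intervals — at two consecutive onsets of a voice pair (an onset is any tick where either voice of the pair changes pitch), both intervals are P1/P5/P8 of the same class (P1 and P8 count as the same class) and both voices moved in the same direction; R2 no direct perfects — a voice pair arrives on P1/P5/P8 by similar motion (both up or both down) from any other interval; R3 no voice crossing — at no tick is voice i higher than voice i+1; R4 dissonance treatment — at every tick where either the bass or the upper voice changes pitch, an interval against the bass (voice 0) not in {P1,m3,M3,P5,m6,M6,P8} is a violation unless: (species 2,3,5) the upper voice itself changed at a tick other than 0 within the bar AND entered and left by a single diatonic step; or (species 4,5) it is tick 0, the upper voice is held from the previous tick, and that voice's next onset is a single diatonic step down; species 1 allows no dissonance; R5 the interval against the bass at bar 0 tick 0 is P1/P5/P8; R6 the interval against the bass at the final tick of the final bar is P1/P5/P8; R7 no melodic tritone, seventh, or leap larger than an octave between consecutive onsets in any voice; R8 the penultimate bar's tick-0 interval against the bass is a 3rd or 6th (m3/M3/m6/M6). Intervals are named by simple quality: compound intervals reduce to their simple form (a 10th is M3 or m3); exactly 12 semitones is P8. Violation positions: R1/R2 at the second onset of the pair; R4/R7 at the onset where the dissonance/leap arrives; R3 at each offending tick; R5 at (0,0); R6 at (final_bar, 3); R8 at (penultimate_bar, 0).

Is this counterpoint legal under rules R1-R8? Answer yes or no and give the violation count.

bar 0: v0=G3 v1=G4 v2=B4 v3=B4 (M3)
bar 1: v0=F3 v1=D4 v2=C4 v3=E4 (M7)
bar 2: v0=E3 v1=G3 v2=G4 v3=E4 (P8)
bar 3: v0=C3 v1=B4 v2=C4 v3=C4 (P8)
bar 4: v0=D3 v1=F3 v2=F4 v3=A3 (P5)
bar 5: v0=A3 v1=F4 v2=A4 v3=A4 (P8)
bar 6: v0=G3 v1=G4 v2=B4 v3=B4 (M3)
  R5 @ bar0.0: opens on M3
  R5 @ bar0.0: opens on M3
  R2 @ bar1.0: G3/B4 M3 -> F3/C4 P5 similar
  R3 @ bar1.0: D4 above C4
  R4 @ bar1.0: F3/E4 M7 untreated
  R7 @ bar1.0: B4->C4 leap 11st
  R3 @ bar1.1: D4 above C4
  R3 @ bar1.2: D4 above C4
  R3 @ bar1.3: D4 above C4
  R3 @ bar2.0: G4 above E4
  R3 @ bar2.1: G4 above E4
  R3 @ bar2.2: G4 above E4
  R3 @ bar2.3: G4 above E4
  R1 @ bar3.0: E3/E4 P8 -> C3/C4 P8 similar
  R2 @ bar3.0: E3/G4 m3 -> C3/C4 P8 similar
  R2 @ bar3.0: G4/E4 m3 -> C4/C4 P1 similar
  R3 @ bar3.0: B4 above C4
  R4 @ bar3.0: C3/B4 M7 untreated
  R7 @ bar3.0: G3->B4 leap 16st
  R3 @ bar3.1: B4 above C4
  R3 @ bar3.2: B4 above C4
  R3 @ bar3.3: B4 above C4
  R3 @ bar4.0: F4 above A3
  R7 @ bar4.0: B4->F3 leap 18st
  R3 @ bar4.1: F4 above A3
  R3 @ bar4.2: F4 above A3
  R3 @ bar4.3: F4 above A3
  R2 @ bar5.0: D3/F4 m3 -> A3/A4 P8 similar
  R2 @ bar5.0: D3/A3 P5 -> A3/A4 P8 similar
  R2 @ bar5.0: F4/A3 m6 -> A4/A4 P1 similar
  R8 @ bar5.0: penult P8 not 3rd/6th
  R8 @ bar5.0: penult P8 not 3rd/6th
  R1 @ bar6.0: A4/A4 P1 -> B4/B4 P1 similar
  R6 @ bar6.3: closes on M3
  R6 @ bar6.3: closes on M3

No (35 violations)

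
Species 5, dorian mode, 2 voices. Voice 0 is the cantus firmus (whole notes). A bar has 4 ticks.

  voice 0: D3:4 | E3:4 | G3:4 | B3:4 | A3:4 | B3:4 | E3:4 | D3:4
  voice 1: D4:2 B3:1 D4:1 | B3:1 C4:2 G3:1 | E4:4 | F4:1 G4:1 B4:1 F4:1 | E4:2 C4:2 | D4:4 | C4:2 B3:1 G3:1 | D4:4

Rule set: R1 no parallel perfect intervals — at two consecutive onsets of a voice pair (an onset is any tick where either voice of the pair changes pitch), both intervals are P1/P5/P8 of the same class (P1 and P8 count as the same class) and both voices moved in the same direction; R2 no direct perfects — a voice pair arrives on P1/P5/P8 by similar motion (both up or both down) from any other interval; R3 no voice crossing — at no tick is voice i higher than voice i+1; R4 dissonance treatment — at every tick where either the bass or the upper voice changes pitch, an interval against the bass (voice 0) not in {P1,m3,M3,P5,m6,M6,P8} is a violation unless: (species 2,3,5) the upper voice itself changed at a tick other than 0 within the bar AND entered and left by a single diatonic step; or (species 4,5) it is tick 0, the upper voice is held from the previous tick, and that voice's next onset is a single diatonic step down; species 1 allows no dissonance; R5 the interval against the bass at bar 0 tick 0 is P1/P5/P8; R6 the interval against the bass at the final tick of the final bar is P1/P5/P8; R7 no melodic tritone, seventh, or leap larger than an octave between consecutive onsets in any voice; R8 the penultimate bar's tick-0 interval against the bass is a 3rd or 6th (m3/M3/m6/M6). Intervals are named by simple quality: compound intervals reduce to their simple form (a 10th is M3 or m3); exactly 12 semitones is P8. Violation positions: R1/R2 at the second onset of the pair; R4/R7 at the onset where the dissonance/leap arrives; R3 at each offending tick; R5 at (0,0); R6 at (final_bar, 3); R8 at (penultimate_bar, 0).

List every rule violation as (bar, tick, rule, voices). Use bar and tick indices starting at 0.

bar 0: v0=D3 v1=D4 downbeat P8
bar 1: v0=E3 v1=B3 downbeat P5
bar 2: v0=G3 v1=E4 downbeat M6
bar 3: v0=B3 v1=F4 downbeat TT
bar 4: v0=A3 v1=E4 downbeat P5
bar 5: v0=B3 v1=D4 downbeat m3
bar 6: v0=E3 v1=C4 downbeat m6
bar 7: v0=D3 v1=D4 downbeat P8
  -> R4 @ bar 3 tick 0 v(0, 1): B3/F4 TT untreated
  -> R4 @ bar 3 tick 3 v(0, 1): B3/F4 TT untreated
  -> R7 @ bar 3 tick 3 v(1,): B4->F4 leap 6st
  -> R2 @ bar 4 tick 0 v(0, 1): B3/F4 TT -> A3/E4 P5 similar

(3, 0, R4, (0, 1))
(3, 3, R4, (0, 1))
(3, 3, R7, (1,))
(4, 0, R2, (0, 1))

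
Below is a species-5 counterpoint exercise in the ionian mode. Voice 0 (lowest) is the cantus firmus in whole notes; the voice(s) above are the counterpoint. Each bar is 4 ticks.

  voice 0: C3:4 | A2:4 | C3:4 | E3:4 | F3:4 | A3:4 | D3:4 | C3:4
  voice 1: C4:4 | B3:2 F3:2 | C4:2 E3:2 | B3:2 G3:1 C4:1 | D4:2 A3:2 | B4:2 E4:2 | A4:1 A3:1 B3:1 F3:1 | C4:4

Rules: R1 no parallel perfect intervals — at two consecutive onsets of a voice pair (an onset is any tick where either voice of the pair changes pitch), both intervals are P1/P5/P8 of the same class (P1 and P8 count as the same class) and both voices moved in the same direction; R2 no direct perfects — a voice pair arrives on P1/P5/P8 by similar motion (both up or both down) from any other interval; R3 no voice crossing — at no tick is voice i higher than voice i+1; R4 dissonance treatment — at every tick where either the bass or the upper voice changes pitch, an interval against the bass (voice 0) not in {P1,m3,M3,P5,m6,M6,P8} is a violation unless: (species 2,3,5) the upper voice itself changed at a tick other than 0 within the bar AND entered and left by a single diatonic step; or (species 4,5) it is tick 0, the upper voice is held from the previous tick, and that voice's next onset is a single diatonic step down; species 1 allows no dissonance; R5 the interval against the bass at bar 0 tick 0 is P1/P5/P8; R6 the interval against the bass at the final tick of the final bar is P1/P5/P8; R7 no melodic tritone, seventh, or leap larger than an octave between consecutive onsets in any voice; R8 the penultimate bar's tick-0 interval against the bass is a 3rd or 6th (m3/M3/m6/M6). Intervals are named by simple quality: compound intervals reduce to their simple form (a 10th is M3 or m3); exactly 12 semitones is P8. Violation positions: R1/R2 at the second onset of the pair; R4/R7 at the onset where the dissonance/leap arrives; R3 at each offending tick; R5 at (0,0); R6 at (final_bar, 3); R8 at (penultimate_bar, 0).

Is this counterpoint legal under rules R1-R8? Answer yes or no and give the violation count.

No (8 violations)

bar 0: v0=C3 v1=C4 (P8)
bar 1: v0=A2 v1=B3 (M2)
bar 2: v0=C3 v1=C4 (P8)
bar 3: v0=E3 v1=B3 (P5)
bar 4: v0=F3 v1=D4 (M6)
bar 5: v0=A3 v1=B4 (M2)
bar 6: v0=D3 v1=A4 (P5)
bar 7: v0=C3 v1=C4 (P8)
  R4 @ bar1.0: A2/B3 M2 untreated
  R7 @ bar1.2: B3->F3 leap 6st
  R2 @ bar2.0: A2/F3 m6 -> C3/C4 P8 similar
  R2 @ bar3.0: C3/E3 M3 -> E3/B3 P5 similar
  R4 @ bar5.0: A3/B4 M2 untreated
  R7 @ bar5.0: A3->B4 leap 14st
  R8 @ bar6.0: penult P5 not 3rd/6th
  R7 @ bar6.3: B3->F3 leap 6st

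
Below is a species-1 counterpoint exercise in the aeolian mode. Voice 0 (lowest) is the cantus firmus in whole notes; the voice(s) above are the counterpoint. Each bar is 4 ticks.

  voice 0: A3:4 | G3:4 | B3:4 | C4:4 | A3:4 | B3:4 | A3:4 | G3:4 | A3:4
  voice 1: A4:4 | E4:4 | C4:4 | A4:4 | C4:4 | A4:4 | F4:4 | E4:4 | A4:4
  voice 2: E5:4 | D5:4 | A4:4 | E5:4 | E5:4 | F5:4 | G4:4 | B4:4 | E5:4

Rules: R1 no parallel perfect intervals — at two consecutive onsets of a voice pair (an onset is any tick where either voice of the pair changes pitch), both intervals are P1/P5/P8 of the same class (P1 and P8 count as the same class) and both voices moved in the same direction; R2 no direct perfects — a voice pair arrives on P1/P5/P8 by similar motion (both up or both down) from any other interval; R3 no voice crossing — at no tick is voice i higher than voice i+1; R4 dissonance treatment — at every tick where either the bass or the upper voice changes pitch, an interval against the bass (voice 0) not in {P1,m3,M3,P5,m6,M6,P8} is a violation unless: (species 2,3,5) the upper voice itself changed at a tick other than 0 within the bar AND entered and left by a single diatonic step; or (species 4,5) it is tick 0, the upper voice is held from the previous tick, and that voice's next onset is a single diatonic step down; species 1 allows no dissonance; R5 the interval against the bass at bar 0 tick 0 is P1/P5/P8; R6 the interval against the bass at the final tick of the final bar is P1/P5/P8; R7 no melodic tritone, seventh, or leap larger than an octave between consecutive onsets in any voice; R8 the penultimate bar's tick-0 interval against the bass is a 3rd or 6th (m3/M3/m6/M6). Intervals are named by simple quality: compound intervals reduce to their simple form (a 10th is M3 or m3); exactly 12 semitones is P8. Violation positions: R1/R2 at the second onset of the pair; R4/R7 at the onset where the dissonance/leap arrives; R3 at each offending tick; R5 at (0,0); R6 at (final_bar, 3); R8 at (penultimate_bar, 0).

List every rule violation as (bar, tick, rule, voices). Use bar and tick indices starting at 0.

bar 0: v0=A3 v1=A4 v2=E5 downbeat P5
bar 1: v0=G3 v1=E4 v2=D5 downbeat P5
bar 2: v0=B3 v1=C4 v2=A4 downbeat m7
bar 3: v0=C4 v1=A4 v2=E5 downbeat M3
bar 4: v0=A3 v1=C4 v2=E5 downbeat P5
bar 5: v0=B3 v1=A4 v2=F5 downbeat TT
bar 6: v0=A3 v1=F4 v2=G4 downbeat m7
bar 7: v0=G3 v1=E4 v2=B4 downbeat M3
bar 8: v0=A3 v1=A4 v2=E5 downbeat P5
  -> R1 @ bar 1 tick 0 v(0, 2): A3/E5 P5 -> G3/D5 P5 similar
  -> R4 @ bar 2 tick 0 v(0, 1): B3/C4 m2 untreated
  -> R4 @ bar 2 tick 0 v(0, 2): B3/A4 m7 untreated
  -> R2 @ bar 3 tick 0 v(1, 2): C4/A4 M6 -> A4/E5 P5 similar
  -> R4 @ bar 5 tick 0 v(0, 1): B3/A4 m7 untreated
  -> R4 @ bar 5 tick 0 v(0, 2): B3/F5 TT untreated
  -> R4 @ bar 6 tick 0 v(0, 2): A3/G4 m7 untreated
  -> R7 @ bar 6 tick 0 v(2,): F5->G4 leap 10st
  -> R1 @ bar 8 tick 0 v(1, 2): E4/B4 P5 -> A4/E5 P5 similar
  -> R2 @ bar 8 tick 0 v(0, 1): G3/E4 M6 -> A3/A4 P8 similar
  -> R2 @ bar 8 tick 0 v(0, 2): G3/B4 M3 -> A3/E5 P5 similar

(1, 0, R1, (0, 2))
(2, 0, R4, (0, 1))
(2, 0, R4, (0, 2))
(3, 0, R2, (1, 2))
(5, 0, R4, (0, 1))
(5, 0, R4, (0, 2))
(6, 0, R4, (0, 2))
(6, 0, R7, (2,))
(8, 0, R1, (1, 2))
(8, 0, R2, (0, 1))
(8, 0, R2, (0, 2))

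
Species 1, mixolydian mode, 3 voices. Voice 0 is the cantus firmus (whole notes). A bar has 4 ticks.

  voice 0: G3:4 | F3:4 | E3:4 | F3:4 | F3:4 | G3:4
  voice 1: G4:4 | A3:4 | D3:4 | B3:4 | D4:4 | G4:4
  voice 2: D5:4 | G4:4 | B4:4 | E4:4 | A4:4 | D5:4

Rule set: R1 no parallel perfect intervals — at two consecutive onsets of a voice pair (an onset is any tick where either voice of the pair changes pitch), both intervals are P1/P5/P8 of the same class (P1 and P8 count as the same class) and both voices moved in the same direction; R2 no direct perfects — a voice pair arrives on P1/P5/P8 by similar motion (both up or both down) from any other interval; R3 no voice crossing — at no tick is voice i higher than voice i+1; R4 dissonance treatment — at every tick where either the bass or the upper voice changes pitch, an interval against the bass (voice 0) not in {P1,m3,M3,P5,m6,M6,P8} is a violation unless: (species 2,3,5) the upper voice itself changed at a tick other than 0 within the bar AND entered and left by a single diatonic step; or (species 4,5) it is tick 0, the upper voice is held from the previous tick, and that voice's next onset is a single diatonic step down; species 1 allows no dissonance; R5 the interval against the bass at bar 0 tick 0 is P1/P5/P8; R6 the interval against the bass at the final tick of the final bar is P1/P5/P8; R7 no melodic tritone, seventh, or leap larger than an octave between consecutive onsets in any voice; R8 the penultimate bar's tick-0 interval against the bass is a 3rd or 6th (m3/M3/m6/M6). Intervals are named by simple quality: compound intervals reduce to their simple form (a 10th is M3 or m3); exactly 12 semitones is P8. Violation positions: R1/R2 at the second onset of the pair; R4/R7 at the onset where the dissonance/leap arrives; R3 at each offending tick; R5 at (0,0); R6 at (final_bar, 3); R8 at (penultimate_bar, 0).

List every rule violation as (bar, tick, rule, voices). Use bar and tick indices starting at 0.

(1, 0, R4, (0, 2))
(1, 0, R7, (1,))
(2, 0, R3, (0, 1))
(2, 0, R4, (0, 1))
(2, 1, R3, (0, 1))
(2, 2, R3, (0, 1))
(2, 3, R3, (0, 1))
(3, 0, R4, (0, 1))
(3, 0, R4, (0, 2))
(4, 0, R2, (1, 2))
(5, 0, R1, (1, 2))
(5, 0, R2, (0, 1))
(5, 0, R2, (0, 2))

bar 0: v0=G3 v1=G4 v2=D5 downbeat P5
bar 1: v0=F3 v1=A3 v2=G4 downbeat M2
bar 2: v0=E3 v1=D3 v2=B4 downbeat P5
bar 3: v0=F3 v1=B3 v2=E4 downbeat M7
bar 4: v0=F3 v1=D4 v2=A4 downbeat M3
bar 5: v0=G3 v1=G4 v2=D5 downbeat P5
  -> R4 @ bar 1 tick 0 v(0, 2): F3/G4 M2 untreated
  -> R7 @ bar 1 tick 0 v(1,): G4->A3 leap 10st
  -> R3 @ bar 2 tick 0 v(0, 1): E3 above D3
  -> R4 @ bar 2 tick 0 v(0, 1): E3/D3 M2 untreated
  -> R3 @ bar 2 tick 1 v(0, 1): E3 above D3
  -> R3 @ bar 2 tick 2 v(0, 1): E3 above D3
  -> R3 @ bar 2 tick 3 v(0, 1): E3 above D3
  -> R4 @ bar 3 tick 0 v(0, 1): F3/B3 TT untreated
  -> R4 @ bar 3 tick 0 v(0, 2): F3/E4 M7 untreated
  -> R2 @ bar 4 tick 0 v(1, 2): B3/E4 P4 -> D4/A4 P5 similar
  -> R1 @ bar 5 tick 0 v(1, 2): D4/A4 P5 -> G4/D5 P5 similar
  -> R2 @ bar 5 tick 0 v(0, 1): F3/D4 M6 -> G3/G4 P8 similar
  -> R2 @ bar 5 tick 0 v(0, 2): F3/A4 M3 -> G3/D5 P5 similar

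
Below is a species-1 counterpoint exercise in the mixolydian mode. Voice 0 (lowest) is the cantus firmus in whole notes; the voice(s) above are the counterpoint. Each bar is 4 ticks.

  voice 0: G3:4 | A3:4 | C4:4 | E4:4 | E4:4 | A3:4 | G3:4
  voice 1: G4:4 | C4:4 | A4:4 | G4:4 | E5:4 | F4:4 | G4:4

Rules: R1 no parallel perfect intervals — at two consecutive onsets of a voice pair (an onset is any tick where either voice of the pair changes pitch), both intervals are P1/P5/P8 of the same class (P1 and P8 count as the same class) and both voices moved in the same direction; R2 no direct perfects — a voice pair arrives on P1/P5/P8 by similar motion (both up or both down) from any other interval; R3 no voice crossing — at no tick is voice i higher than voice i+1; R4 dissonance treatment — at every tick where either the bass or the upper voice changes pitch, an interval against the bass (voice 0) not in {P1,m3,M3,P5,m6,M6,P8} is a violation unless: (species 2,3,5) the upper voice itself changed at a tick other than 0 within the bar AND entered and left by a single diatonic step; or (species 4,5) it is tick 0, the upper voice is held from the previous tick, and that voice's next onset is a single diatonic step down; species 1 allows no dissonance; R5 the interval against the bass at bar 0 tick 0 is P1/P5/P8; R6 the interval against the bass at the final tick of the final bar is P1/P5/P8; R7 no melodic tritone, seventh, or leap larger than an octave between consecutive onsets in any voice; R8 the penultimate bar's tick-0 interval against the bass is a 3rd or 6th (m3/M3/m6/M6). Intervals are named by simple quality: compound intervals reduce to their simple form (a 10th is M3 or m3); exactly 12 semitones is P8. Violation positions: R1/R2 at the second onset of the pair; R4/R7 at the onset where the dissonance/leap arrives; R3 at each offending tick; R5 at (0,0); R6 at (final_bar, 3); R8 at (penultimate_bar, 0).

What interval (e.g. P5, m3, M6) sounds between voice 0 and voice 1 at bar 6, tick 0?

voice 0=G3 voice 1=G4 -> P8

P8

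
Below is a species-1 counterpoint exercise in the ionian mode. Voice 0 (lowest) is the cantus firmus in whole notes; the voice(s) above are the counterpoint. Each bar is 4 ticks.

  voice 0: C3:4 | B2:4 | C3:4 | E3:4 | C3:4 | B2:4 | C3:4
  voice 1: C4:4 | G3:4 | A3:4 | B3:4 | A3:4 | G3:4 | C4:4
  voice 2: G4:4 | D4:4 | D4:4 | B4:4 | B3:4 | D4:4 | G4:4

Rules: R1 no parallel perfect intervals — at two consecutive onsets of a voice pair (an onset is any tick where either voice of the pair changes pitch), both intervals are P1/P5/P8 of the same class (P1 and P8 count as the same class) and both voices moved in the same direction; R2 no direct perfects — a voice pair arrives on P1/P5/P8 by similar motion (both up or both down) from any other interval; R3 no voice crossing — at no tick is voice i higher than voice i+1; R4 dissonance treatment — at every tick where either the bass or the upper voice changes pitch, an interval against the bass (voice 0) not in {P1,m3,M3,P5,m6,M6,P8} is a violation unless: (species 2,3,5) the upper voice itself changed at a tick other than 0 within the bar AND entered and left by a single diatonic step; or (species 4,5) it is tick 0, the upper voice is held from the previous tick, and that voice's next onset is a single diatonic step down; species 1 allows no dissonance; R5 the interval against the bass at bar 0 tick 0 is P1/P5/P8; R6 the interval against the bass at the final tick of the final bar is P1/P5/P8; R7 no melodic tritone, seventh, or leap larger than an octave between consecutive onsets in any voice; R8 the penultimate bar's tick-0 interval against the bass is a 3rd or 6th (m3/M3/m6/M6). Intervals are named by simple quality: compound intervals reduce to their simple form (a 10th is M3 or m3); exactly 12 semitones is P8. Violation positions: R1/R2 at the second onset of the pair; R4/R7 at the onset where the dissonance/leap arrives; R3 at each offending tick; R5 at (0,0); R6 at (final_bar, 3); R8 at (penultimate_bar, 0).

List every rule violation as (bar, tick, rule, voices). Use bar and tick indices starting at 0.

(1, 0, R1, (1, 2))
(2, 0, R4, (0, 2))
(3, 0, R2, (0, 1))
(3, 0, R2, (0, 2))
(3, 0, R2, (1, 2))
(4, 0, R4, (0, 2))
(6, 0, R1, (1, 2))
(6, 0, R2, (0, 1))
(6, 0, R2, (0, 2))

bar 0: v0=C3 v1=C4 v2=G4 downbeat P5
bar 1: v0=B2 v1=G3 v2=D4 downbeat m3
bar 2: v0=C3 v1=A3 v2=D4 downbeat M2
bar 3: v0=E3 v1=B3 v2=B4 downbeat P5
bar 4: v0=C3 v1=A3 v2=B3 downbeat M7
bar 5: v0=B2 v1=G3 v2=D4 downbeat m3
bar 6: v0=C3 v1=C4 v2=G4 downbeat P5
  -> R1 @ bar 1 tick 0 v(1, 2): C4/G4 P5 -> G3/D4 P5 similar
  -> R4 @ bar 2 tick 0 v(0, 2): C3/D4 M2 untreated
  -> R2 @ bar 3 tick 0 v(0, 1): C3/A3 M6 -> E3/B3 P5 similar
  -> R2 @ bar 3 tick 0 v(0, 2): C3/D4 M2 -> E3/B4 P5 similar
  -> R2 @ bar 3 tick 0 v(1, 2): A3/D4 P4 -> B3/B4 P8 similar
  -> R4 @ bar 4 tick 0 v(0, 2): C3/B3 M7 untreated
  -> R1 @ bar 6 tick 0 v(1, 2): G3/D4 P5 -> C4/G4 P5 similar
  -> R2 @ bar 6 tick 0 v(0, 1): B2/G3 m6 -> C3/C4 P8 similar
  -> R2 @ bar 6 tick 0 v(0, 2): B2/D4 m3 -> C3/G4 P5 similar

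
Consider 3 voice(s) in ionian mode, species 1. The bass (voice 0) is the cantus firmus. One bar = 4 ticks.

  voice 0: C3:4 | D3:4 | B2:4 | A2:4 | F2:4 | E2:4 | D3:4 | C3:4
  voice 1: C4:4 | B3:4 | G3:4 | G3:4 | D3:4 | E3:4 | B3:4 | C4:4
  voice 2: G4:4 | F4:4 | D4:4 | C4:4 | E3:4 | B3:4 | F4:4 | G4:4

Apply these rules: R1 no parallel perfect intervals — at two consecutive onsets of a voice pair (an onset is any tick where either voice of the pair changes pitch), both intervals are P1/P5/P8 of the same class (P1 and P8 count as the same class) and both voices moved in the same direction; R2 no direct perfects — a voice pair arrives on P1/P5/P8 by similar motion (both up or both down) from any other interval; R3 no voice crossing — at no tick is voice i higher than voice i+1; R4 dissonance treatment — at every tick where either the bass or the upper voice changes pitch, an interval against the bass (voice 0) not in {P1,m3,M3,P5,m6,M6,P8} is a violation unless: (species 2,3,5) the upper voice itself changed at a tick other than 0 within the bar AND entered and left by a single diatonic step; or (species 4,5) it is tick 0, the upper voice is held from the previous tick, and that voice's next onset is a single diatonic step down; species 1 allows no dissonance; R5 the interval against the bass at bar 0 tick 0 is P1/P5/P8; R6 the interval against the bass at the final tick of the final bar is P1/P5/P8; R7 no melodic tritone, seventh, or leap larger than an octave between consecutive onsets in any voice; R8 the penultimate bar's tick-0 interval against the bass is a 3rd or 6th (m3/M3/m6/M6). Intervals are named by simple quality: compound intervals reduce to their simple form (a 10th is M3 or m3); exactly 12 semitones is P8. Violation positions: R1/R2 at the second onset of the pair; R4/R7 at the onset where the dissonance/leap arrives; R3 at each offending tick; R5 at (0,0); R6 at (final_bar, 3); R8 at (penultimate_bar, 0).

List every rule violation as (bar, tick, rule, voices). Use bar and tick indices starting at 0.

(2, 0, R2, (1, 2))
(3, 0, R4, (0, 1))
(4, 0, R4, (0, 2))
(5, 0, R2, (1, 2))
(6, 0, R7, (0,))
(6, 0, R7, (2,))
(7, 0, R2, (1, 2))

bar 0: v0=C3 v1=C4 v2=G4 downbeat P5
bar 1: v0=D3 v1=B3 v2=F4 downbeat m3
bar 2: v0=B2 v1=G3 v2=D4 downbeat m3
bar 3: v0=A2 v1=G3 v2=C4 downbeat m3
bar 4: v0=F2 v1=D3 v2=E3 downbeat M7
bar 5: v0=E2 v1=E3 v2=B3 downbeat P5
bar 6: v0=D3 v1=B3 v2=F4 downbeat m3
bar 7: v0=C3 v1=C4 v2=G4 downbeat P5
  -> R2 @ bar 2 tick 0 v(1, 2): B3/F4 TT -> G3/D4 P5 similar
  -> R4 @ bar 3 tick 0 v(0, 1): A2/G3 m7 untreated
  -> R4 @ bar 4 tick 0 v(0, 2): F2/E3 M7 untreated
  -> R2 @ bar 5 tick 0 v(1, 2): D3/E3 M2 -> E3/B3 P5 similar
  -> R7 @ bar 6 tick 0 v(0,): E2->D3 leap 10st
  -> R7 @ bar 6 tick 0 v(2,): B3->F4 leap 6st
  -> R2 @ bar 7 tick 0 v(1, 2): B3/F4 TT -> C4/G4 P5 similar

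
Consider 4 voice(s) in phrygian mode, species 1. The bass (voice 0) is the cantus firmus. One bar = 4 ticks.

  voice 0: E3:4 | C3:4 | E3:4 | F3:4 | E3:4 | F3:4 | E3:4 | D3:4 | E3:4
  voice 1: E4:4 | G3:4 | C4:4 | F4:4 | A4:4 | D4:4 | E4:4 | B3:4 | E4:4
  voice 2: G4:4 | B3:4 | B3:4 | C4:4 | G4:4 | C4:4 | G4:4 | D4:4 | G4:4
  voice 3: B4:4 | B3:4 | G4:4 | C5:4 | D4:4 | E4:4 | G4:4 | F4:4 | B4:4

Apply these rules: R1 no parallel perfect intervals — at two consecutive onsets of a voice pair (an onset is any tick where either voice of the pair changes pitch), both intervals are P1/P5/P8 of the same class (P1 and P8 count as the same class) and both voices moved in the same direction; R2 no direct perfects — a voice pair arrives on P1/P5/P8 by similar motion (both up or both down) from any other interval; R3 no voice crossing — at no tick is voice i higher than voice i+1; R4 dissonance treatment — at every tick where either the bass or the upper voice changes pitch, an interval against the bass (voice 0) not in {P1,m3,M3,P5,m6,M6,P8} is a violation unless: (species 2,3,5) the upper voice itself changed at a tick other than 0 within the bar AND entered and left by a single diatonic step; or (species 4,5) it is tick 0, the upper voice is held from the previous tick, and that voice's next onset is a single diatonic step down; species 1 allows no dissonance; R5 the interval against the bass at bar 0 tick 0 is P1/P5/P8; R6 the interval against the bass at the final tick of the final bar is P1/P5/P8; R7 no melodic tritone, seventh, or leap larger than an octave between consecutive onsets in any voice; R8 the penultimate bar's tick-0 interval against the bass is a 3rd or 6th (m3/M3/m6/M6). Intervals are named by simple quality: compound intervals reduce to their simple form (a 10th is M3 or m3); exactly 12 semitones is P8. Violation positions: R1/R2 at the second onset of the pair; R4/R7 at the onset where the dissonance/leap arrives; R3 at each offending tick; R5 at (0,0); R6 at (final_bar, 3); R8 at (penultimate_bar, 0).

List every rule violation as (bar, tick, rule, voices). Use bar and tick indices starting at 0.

(0, 0, R5, (0, 2))
(1, 0, R2, (0, 1))
(1, 0, R2, (2, 3))
(1, 0, R4, (0, 2))
(1, 0, R4, (0, 3))
(2, 0, R2, (1, 3))
(2, 0, R3, (1, 2))
(2, 1, R3, (1, 2))
(2, 2, R3, (1, 2))
(2, 3, R3, (1, 2))
(3, 0, R1, (0, 2))
(3, 0, R1, (1, 3))
(3, 0, R2, (0, 1))
(3, 0, R2, (0, 3))
(3, 0, R2, (2, 3))
(3, 0, R3, (1, 2))
(3, 1, R3, (1, 2))
(3, 2, R3, (1, 2))
(3, 3, R3, (1, 2))
(4, 0, R3, (1, 2))
(4, 0, R3, (2, 3))
(4, 0, R4, (0, 1))
(4, 0, R4, (0, 3))
(4, 0, R7, (3,))
(4, 1, R3, (1, 2))
(4, 1, R3, (2, 3))
(4, 2, R3, (1, 2))
(4, 2, R3, (2, 3))
(4, 3, R3, (1, 2))
(4, 3, R3, (2, 3))
(5, 0, R3, (1, 2))
(5, 0, R4, (0, 3))
(5, 1, R3, (1, 2))
(5, 2, R3, (1, 2))
(5, 3, R3, (1, 2))
(6, 0, R2, (2, 3))
(7, 0, R2, (0, 2))
(7, 0, R8, (0, 2))
(8, 0, R2, (0, 1))
(8, 0, R2, (0, 3))
(8, 0, R2, (1, 3))
(8, 0, R7, (3,))
(8, 3, R6, (0, 2))

bar 0: v0=E3 v1=E4 v2=G4 v3=B4 downbeat P5
bar 1: v0=C3 v1=G3 v2=B3 v3=B3 downbeat M7
bar 2: v0=E3 v1=C4 v2=B3 v3=G4 downbeat m3
bar 3: v0=F3 v1=F4 v2=C4 v3=C5 downbeat P5
bar 4: v0=E3 v1=A4 v2=G4 v3=D4 downbeat m7
bar 5: v0=F3 v1=D4 v2=C4 v3=E4 downbeat M7
bar 6: v0=E3 v1=E4 v2=G4 v3=G4 downbeat m3
bar 7: v0=D3 v1=B3 v2=D4 v3=F4 downbeat m3
bar 8: v0=E3 v1=E4 v2=G4 v3=B4 downbeat P5
  -> R5 @ bar 0 tick 0 v(0, 2): opens on m3
  -> R2 @ bar 1 tick 0 v(0, 1): E3/E4 P8 -> C3/G3 P5 similar
  -> R2 @ bar 1 tick 0 v(2, 3): G4/B4 M3 -> B3/B3 P1 similar
  -> R4 @ bar 1 tick 0 v(0, 2): C3/B3 M7 untreated
  -> R4 @ bar 1 tick 0 v(0, 3): C3/B3 M7 untreated
  -> R2 @ bar 2 tick 0 v(1, 3): G3/B3 M3 -> C4/G4 P5 similar
  -> R3 @ bar 2 tick 0 v(1, 2): C4 above B3
  -> R3 @ bar 2 tick 1 v(1, 2): C4 above B3
  -> R3 @ bar 2 tick 2 v(1, 2): C4 above B3
  -> R3 @ bar 2 tick 3 v(1, 2): C4 above B3
  -> R1 @ bar 3 tick 0 v(0, 2): E3/B3 P5 -> F3/C4 P5 similar
  -> R1 @ bar 3 tick 0 v(1, 3): C4/G4 P5 -> F4/C5 P5 similar
  -> R2 @ bar 3 tick 0 v(0, 1): E3/C4 m6 -> F3/F4 P8 similar
  -> R2 @ bar 3 tick 0 v(0, 3): E3/G4 m3 -> F3/C5 P5 similar
  -> R2 @ bar 3 tick 0 v(2, 3): B3/G4 m6 -> C4/C5 P8 similar
  -> R3 @ bar 3 tick 0 v(1, 2): F4 above C4
  -> R3 @ bar 3 tick 1 v(1, 2): F4 above C4
  -> R3 @ bar 3 tick 2 v(1, 2): F4 above C4
  -> R3 @ bar 3 tick 3 v(1, 2): F4 above C4
  -> R3 @ bar 4 tick 0 v(1, 2): A4 above G4
  -> R3 @ bar 4 tick 0 v(2, 3): G4 above D4
  -> R4 @ bar 4 tick 0 v(0, 1): E3/A4 P4 untreated
  -> R4 @ bar 4 tick 0 v(0, 3): E3/D4 m7 untreated
  -> R7 @ bar 4 tick 0 v(3,): C5->D4 leap 10st
  -> R3 @ bar 4 tick 1 v(1, 2): A4 above G4
  -> R3 @ bar 4 tick 1 v(2, 3): G4 above D4
  -> R3 @ bar 4 tick 2 v(1, 2): A4 above G4
  -> R3 @ bar 4 tick 2 v(2, 3): G4 above D4
  -> R3 @ bar 4 tick 3 v(1, 2): A4 above G4
  -> R3 @ bar 4 tick 3 v(2, 3): G4 above D4
  -> R3 @ bar 5 tick 0 v(1, 2): D4 above C4
  -> R4 @ bar 5 tick 0 v(0, 3): F3/E4 M7 untreated
  -> R3 @ bar 5 tick 1 v(1, 2): D4 above C4
  -> R3 @ bar 5 tick 2 v(1, 2): D4 above C4
  -> R3 @ bar 5 tick 3 v(1, 2): D4 above C4
  -> R2 @ bar 6 tick 0 v(2, 3): C4/E4 M3 -> G4/G4 P1 similar
  -> R2 @ bar 7 tick 0 v(0, 2): E3/G4 m3 -> D3/D4 P8 similar
  -> R8 @ bar 7 tick 0 v(0, 2): penult P8 not 3rd/6th
  -> R2 @ bar 8 tick 0 v(0, 1): D3/B3 M6 -> E3/E4 P8 similar
  -> R2 @ bar 8 tick 0 v(0, 3): D3/F4 m3 -> E3/B4 P5 similar
  -> R2 @ bar 8 tick 0 v(1, 3): B3/F4 TT -> E4/B4 P5 similar
  -> R7 @ bar 8 tick 0 v(3,): F4->B4 leap 6st
  -> R6 @ bar 8 tick 3 v(0, 2): closes on m3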